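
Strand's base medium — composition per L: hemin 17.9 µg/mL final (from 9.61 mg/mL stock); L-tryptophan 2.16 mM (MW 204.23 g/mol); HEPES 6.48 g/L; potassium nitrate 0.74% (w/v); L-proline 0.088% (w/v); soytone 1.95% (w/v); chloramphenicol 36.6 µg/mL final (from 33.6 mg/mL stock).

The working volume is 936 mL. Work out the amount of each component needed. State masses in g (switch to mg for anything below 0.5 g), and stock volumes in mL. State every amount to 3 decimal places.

Scale factor relative to 1 L: 0.936.
hemin: dilute stock: 17.9 µg/mL × 936 mL ÷ 9610 µg/mL = 1.743 mL
L-tryptophan: 2.16 mmol/L × 204.23 mg/mmol × 0.936 L = 412.904 mg
HEPES: 6.48 g/L × 0.936 L = 6.065 g
potassium nitrate: 0.74% w/v = 7.4 g/L → 7.4 × 0.936 L = 6.926 g
L-proline: 0.088% w/v = 0.88 g/L → 0.88 × 0.936 L = 0.824 g
soytone: 1.95% w/v = 19.5 g/L → 19.5 × 0.936 L = 18.252 g
chloramphenicol: C1V1 = C2V2 → 36.6 µg/mL × 936 mL ÷ 33600 µg/mL = 1.020 mL

hemin 1.743 mL; L-tryptophan 412.904 mg; HEPES 6.065 g; potassium nitrate 6.926 g; L-proline 0.824 g; soytone 18.252 g; chloramphenicol 1.020 mL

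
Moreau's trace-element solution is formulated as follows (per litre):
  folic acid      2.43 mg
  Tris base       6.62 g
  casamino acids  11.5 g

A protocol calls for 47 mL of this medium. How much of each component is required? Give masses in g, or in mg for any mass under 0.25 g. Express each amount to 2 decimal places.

folic acid 0.11 mg; Tris base 0.31 g; casamino acids 0.54 g

Ratio of target to recipe volume: 47 / 1000 = 0.047.
folic acid: 2.43 mg × (47 mL / 1000 mL) = 0.11 mg
Tris base: 6.62 g × (47 mL / 1000 mL) = 0.31 g
casamino acids: 11.5 g × (47 mL / 1000 mL) = 0.54 g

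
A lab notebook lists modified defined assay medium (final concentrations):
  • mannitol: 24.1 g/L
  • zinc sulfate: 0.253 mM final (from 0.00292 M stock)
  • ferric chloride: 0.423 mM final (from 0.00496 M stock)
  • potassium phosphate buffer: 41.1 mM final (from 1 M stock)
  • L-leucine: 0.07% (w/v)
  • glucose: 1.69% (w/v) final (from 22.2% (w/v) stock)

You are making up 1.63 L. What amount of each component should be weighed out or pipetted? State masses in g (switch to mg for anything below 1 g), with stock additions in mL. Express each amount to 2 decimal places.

Working volume: 1.63 L.
mannitol: 24.1 g/L × 1.63 L = 39.28 g
zinc sulfate: dilute stock: 0.253 mM × 1630 mL ÷ 2.92 mM = 141.23 mL
ferric chloride: C1V1 = C2V2 → 0.423 mM × 1630 mL ÷ 4.96 mM = 139.01 mL
potassium phosphate buffer: C1V1 = C2V2 → 41.1 mM × 1630 mL ÷ 1000 mM = 66.99 mL
L-leucine: 0.07 g per 100 mL × 1630 mL ÷ 100 = 1.14 g
glucose: V = C2·V2/C1 = 1.69% ÷ 22.2% × 1630 mL = 124.09 mL

mannitol 39.28 g; zinc sulfate 141.23 mL; ferric chloride 139.01 mL; potassium phosphate buffer 66.99 mL; L-leucine 1.14 g; glucose 124.09 mL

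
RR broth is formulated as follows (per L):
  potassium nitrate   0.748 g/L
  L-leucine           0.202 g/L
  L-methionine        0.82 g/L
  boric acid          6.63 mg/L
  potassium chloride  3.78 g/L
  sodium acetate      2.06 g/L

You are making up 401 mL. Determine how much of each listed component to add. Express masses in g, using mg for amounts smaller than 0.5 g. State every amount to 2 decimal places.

Target volume = 401 mL = 0.401 L.
potassium nitrate: 0.748 g/L × 0.401 L = 0.299948 g = 299.95 mg
L-leucine: 0.202 g/L × 0.401 L = 0.081002 g = 81.00 mg
L-methionine: 0.82 g/L × 0.401 L = 0.32882 g = 328.82 mg
boric acid: 6.63 mg/L × 0.401 L = 2.66 mg
potassium chloride: 3.78 g/L × 0.401 L = 1.52 g
sodium acetate: 2.06 g/L × 0.401 L = 0.83 g

potassium nitrate 299.95 mg; L-leucine 81.00 mg; L-methionine 328.82 mg; boric acid 2.66 mg; potassium chloride 1.52 g; sodium acetate 0.83 g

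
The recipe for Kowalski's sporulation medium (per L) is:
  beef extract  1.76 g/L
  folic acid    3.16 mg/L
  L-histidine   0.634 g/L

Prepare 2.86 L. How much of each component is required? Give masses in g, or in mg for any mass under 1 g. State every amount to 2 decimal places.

Scale factor relative to 1 L: 2.86.
beef extract: 1.76 g/L × 2.86 L = 5.03 g
folic acid: 3.16 mg/L × 2.86 L = 9.04 mg
L-histidine: 0.634 g/L × 2.86 L = 1.81 g

beef extract 5.03 g; folic acid 9.04 mg; L-histidine 1.81 g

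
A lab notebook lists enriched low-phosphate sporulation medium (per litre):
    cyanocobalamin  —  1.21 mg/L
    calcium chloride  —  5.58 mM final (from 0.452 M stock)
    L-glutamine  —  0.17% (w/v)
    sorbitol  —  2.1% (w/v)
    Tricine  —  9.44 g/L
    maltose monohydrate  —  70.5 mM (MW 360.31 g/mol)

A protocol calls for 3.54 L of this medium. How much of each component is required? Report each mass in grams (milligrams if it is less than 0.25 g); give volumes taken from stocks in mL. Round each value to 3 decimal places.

cyanocobalamin 4.283 mg; calcium chloride 43.702 mL; L-glutamine 6.018 g; sorbitol 74.340 g; Tricine 33.418 g; maltose monohydrate 89.923 g

Working volume: 3.54 L.
cyanocobalamin: 1.21 mg/L × 3.54 L = 4.283 mg
calcium chloride: dilute stock: 5.58 mM × 3540 mL ÷ 452 mM = 43.702 mL
L-glutamine: 0.17 g per 100 mL × 3540 mL ÷ 100 = 6.018 g
sorbitol: 2.1% w/v = 21 g/L → 21 × 3.54 L = 74.340 g
Tricine: 9.44 g/L × 3.54 L = 33.418 g
maltose monohydrate: 70.5 mmol/L × 360.31 g/mol × 3.54 L ÷ 1000 = 89.923 g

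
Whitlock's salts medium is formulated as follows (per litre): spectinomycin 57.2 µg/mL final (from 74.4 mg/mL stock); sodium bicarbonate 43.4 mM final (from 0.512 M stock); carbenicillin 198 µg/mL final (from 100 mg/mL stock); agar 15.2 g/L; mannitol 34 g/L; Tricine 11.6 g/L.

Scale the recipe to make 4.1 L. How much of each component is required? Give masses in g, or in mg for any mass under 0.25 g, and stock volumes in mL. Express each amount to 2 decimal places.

spectinomycin 3.15 mL; sodium bicarbonate 347.54 mL; carbenicillin 8.12 mL; agar 62.32 g; mannitol 139.40 g; Tricine 47.56 g

Scale factor relative to 1 L: 4.1.
spectinomycin: V = C2·V2/C1 = 57.2 µg/mL × 4100 mL ÷ 74400 µg/mL = 3.15 mL
sodium bicarbonate: C1V1 = C2V2 → 43.4 mM × 4100 mL ÷ 512 mM = 347.54 mL
carbenicillin: dilute stock: 198 µg/mL × 4100 mL ÷ 100000 µg/mL = 8.12 mL
agar: 15.2 g/L × 4.1 L = 62.32 g
mannitol: 34 g/L × 4.1 L = 139.40 g
Tricine: 11.6 g/L × 4.1 L = 47.56 g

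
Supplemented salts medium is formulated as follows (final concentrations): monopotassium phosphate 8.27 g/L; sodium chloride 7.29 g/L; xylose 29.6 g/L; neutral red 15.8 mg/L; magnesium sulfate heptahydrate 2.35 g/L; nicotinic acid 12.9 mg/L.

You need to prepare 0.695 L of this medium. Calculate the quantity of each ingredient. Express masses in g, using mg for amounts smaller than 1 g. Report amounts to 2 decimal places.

monopotassium phosphate 5.75 g; sodium chloride 5.07 g; xylose 20.57 g; neutral red 10.98 mg; magnesium sulfate heptahydrate 1.63 g; nicotinic acid 8.97 mg

Working volume: 0.695 L.
monopotassium phosphate: 8.27 g/L × 0.695 L = 5.75 g
sodium chloride: 7.29 g/L × 0.695 L = 5.07 g
xylose: 29.6 g/L × 0.695 L = 20.57 g
neutral red: 15.8 mg/L × 0.695 L = 10.98 mg
magnesium sulfate heptahydrate: 2.35 g/L × 0.695 L = 1.63 g
nicotinic acid: 12.9 mg/L × 0.695 L = 8.97 mg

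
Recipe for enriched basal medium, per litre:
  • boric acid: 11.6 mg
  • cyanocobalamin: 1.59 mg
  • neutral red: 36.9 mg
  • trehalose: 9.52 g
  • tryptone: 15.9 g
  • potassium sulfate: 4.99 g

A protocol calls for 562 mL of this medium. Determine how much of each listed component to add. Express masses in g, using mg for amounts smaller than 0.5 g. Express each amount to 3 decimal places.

boric acid 6.519 mg; cyanocobalamin 0.894 mg; neutral red 20.738 mg; trehalose 5.350 g; tryptone 8.936 g; potassium sulfate 2.804 g

Scale factor = 562 mL / 1000 mL = 0.562.
boric acid: 11.6 mg × (562 mL / 1000 mL) = 6.519 mg
cyanocobalamin: 1.59 mg × (562 mL / 1000 mL) = 0.894 mg
neutral red: 36.9 mg × (562 mL / 1000 mL) = 20.738 mg
trehalose: 9.52 g × (562 mL / 1000 mL) = 5.350 g
tryptone: 15.9 g × (562 mL / 1000 mL) = 8.936 g
potassium sulfate: 4.99 g × (562 mL / 1000 mL) = 2.804 g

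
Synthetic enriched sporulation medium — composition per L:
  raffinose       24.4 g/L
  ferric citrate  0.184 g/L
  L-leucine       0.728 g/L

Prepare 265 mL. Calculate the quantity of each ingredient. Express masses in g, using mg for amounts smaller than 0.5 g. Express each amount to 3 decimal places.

Scale factor relative to 1 L: 0.265.
raffinose: 24.4 g/L × 0.265 L = 6.466 g
ferric citrate: 0.184 g/L × 0.265 L = 0.04876 g = 48.760 mg
L-leucine: 0.728 g/L × 0.265 L = 0.19292 g = 192.920 mg

raffinose 6.466 g; ferric citrate 48.760 mg; L-leucine 192.920 mg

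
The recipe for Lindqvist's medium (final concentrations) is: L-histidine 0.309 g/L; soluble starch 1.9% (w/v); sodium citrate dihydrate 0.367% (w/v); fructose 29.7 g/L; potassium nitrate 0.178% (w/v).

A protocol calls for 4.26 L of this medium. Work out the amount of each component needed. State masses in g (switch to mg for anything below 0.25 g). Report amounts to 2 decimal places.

Working volume: 4.26 L.
L-histidine: 0.309 g/L × 4.26 L = 1.32 g
soluble starch: 1.9 g per 100 mL × 4260 mL ÷ 100 = 80.94 g
sodium citrate dihydrate: 0.367% w/v = 3.67 g/L → 3.67 × 4.26 L = 15.63 g
fructose: 29.7 g/L × 4.26 L = 126.52 g
potassium nitrate: 0.178% w/v = 1.78 g/L → 1.78 × 4.26 L = 7.58 g

L-histidine 1.32 g; soluble starch 80.94 g; sodium citrate dihydrate 15.63 g; fructose 126.52 g; potassium nitrate 7.58 g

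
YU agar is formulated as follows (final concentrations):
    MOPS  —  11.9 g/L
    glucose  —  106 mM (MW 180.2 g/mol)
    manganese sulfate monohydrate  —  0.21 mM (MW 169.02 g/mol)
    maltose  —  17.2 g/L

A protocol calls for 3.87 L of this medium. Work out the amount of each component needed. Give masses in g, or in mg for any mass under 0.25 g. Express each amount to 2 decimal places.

MOPS 46.05 g; glucose 73.92 g; manganese sulfate monohydrate 137.36 mg; maltose 66.56 g

Working volume: 3.87 L.
MOPS: 11.9 g/L × 3.87 L = 46.05 g
glucose: 106 mmol/L × 180.2 g/mol × 3.87 L ÷ 1000 = 73.92 g
manganese sulfate monohydrate: 0.21 mmol/L × 169.02 mg/mmol × 3.87 L = 137.36 mg
maltose: 17.2 g/L × 3.87 L = 66.56 g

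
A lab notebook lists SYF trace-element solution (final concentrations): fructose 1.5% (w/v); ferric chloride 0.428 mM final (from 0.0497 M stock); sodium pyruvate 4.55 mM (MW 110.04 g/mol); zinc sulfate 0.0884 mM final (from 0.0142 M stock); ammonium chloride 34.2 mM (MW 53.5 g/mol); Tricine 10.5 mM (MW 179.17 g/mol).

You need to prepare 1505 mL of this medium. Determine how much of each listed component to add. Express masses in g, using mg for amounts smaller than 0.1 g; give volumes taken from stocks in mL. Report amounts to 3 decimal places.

Target volume = 1505 mL = 1.505 L.
fructose: 1.5 g per 100 mL × 1505 mL ÷ 100 = 22.575 g
ferric chloride: C1V1 = C2V2 → 0.428 mM × 1505 mL ÷ 49.7 mM = 12.961 mL
sodium pyruvate: 4.55 mmol/L × 110.04 g/mol × 1.505 L ÷ 1000 = 0.754 g
zinc sulfate: C1V1 = C2V2 → 0.0884 mM × 1505 mL ÷ 14.2 mM = 9.369 mL
ammonium chloride: 34.2 mmol/L × 53.5 g/mol × 1.505 L ÷ 1000 = 2.754 g
Tricine: 10.5 mmol/L × 179.17 g/mol × 1.505 L ÷ 1000 = 2.831 g

fructose 22.575 g; ferric chloride 12.961 mL; sodium pyruvate 0.754 g; zinc sulfate 9.369 mL; ammonium chloride 2.754 g; Tricine 2.831 g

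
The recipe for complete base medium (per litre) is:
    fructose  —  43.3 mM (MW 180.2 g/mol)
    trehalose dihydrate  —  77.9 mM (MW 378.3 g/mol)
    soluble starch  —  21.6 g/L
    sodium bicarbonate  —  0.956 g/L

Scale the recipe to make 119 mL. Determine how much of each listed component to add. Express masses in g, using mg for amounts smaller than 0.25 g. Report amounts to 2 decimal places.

Working volume: 119 mL = 0.119 L.
fructose: 43.3 mmol/L × 180.2 g/mol × 0.119 L ÷ 1000 = 0.93 g
trehalose dihydrate: 77.9 mmol/L × 378.3 g/mol × 0.119 L ÷ 1000 = 3.51 g
soluble starch: 21.6 g/L × 0.119 L = 2.57 g
sodium bicarbonate: 0.956 g/L × 0.119 L = 0.113764 g = 113.76 mg

fructose 0.93 g; trehalose dihydrate 3.51 g; soluble starch 2.57 g; sodium bicarbonate 113.76 mg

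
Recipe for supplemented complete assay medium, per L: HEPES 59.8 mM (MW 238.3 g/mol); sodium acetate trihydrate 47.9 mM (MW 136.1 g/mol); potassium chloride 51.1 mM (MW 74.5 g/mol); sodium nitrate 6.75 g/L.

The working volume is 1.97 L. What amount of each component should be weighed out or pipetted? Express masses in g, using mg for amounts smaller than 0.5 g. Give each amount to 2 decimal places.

HEPES 28.07 g; sodium acetate trihydrate 12.84 g; potassium chloride 7.50 g; sodium nitrate 13.30 g

Working volume: 1.97 L.
HEPES: 59.8 mmol/L × 238.3 g/mol × 1.97 L ÷ 1000 = 28.07 g
sodium acetate trihydrate: 47.9 mmol/L × 136.1 g/mol × 1.97 L ÷ 1000 = 12.84 g
potassium chloride: 51.1 mmol/L × 74.5 g/mol × 1.97 L ÷ 1000 = 7.50 g
sodium nitrate: 6.75 g/L × 1.97 L = 13.30 g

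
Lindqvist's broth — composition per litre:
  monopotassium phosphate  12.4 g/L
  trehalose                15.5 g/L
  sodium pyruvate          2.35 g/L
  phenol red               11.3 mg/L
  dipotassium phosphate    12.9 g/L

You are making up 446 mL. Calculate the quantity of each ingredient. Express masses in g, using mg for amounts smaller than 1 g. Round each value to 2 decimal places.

monopotassium phosphate 5.53 g; trehalose 6.91 g; sodium pyruvate 1.05 g; phenol red 5.04 mg; dipotassium phosphate 5.75 g

Target volume = 446 mL = 0.446 L.
monopotassium phosphate: 12.4 g/L × 0.446 L = 5.53 g
trehalose: 15.5 g/L × 0.446 L = 6.91 g
sodium pyruvate: 2.35 g/L × 0.446 L = 1.05 g
phenol red: 11.3 mg/L × 0.446 L = 5.04 mg
dipotassium phosphate: 12.9 g/L × 0.446 L = 5.75 g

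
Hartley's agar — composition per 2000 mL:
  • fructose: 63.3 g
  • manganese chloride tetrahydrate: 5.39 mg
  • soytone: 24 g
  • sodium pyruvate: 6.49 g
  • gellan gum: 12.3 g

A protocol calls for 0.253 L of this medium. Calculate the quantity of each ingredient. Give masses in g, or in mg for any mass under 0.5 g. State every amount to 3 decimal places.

Scale factor = 253 mL / 2000 mL = 0.1265.
fructose: 63.3 g × (253 mL / 2000 mL) = 8.007 g
manganese chloride tetrahydrate: 5.39 mg × (253 mL / 2000 mL) = 0.682 mg
soytone: 24 g × (253 mL / 2000 mL) = 3.036 g
sodium pyruvate: 6.49 g × (253 mL / 2000 mL) = 0.821 g
gellan gum: 12.3 g × (253 mL / 2000 mL) = 1.556 g

fructose 8.007 g; manganese chloride tetrahydrate 0.682 mg; soytone 3.036 g; sodium pyruvate 0.821 g; gellan gum 1.556 g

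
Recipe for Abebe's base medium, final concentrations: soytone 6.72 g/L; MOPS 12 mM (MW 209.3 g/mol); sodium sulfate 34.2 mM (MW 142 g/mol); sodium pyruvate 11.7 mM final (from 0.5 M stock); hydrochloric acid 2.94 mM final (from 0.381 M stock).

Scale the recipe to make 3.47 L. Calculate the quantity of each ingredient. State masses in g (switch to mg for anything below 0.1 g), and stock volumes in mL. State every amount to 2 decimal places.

Working volume: 3.47 L.
soytone: 6.72 g/L × 3.47 L = 23.32 g
MOPS: 12 mmol/L × 209.3 g/mol × 3.47 L ÷ 1000 = 8.72 g
sodium sulfate: 34.2 mmol/L × 142 g/mol × 3.47 L ÷ 1000 = 16.85 g
sodium pyruvate: dilute stock: 11.7 mM × 3470 mL ÷ 500 mM = 81.20 mL
hydrochloric acid: C1V1 = C2V2 → 2.94 mM × 3470 mL ÷ 381 mM = 26.78 mL

soytone 23.32 g; MOPS 8.72 g; sodium sulfate 16.85 g; sodium pyruvate 81.20 mL; hydrochloric acid 26.78 mL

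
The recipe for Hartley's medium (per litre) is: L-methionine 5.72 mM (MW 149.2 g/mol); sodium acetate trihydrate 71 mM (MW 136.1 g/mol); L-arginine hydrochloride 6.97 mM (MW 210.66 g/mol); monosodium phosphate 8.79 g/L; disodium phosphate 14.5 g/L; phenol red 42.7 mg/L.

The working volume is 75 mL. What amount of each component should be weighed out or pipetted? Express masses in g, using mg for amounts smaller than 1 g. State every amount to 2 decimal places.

L-methionine 64.01 mg; sodium acetate trihydrate 724.73 mg; L-arginine hydrochloride 110.12 mg; monosodium phosphate 659.25 mg; disodium phosphate 1.09 g; phenol red 3.20 mg

Working volume: 75 mL = 0.075 L.
L-methionine: 5.72 mmol/L × 149.2 mg/mmol × 0.075 L = 64.01 mg
sodium acetate trihydrate: 71 mmol/L × 136.1 mg/mmol × 0.075 L = 724.73 mg
L-arginine hydrochloride: 6.97 mmol/L × 210.66 mg/mmol × 0.075 L = 110.12 mg
monosodium phosphate: 8.79 g/L × 0.075 L = 0.65925 g = 659.25 mg
disodium phosphate: 14.5 g/L × 0.075 L = 1.09 g
phenol red: 42.7 mg/L × 0.075 L = 3.20 mg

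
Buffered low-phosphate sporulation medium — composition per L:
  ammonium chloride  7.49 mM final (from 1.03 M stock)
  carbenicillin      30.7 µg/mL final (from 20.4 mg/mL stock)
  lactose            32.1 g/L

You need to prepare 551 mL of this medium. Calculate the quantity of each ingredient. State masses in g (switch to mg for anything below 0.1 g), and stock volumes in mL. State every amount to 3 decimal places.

Working volume: 551 mL = 0.551 L.
ammonium chloride: V = C2·V2/C1 = 7.49 mM × 551 mL ÷ 1030 mM = 4.007 mL
carbenicillin: C1V1 = C2V2 → 30.7 µg/mL × 551 mL ÷ 20400 µg/mL = 0.829 mL
lactose: 32.1 g/L × 0.551 L = 17.687 g

ammonium chloride 4.007 mL; carbenicillin 0.829 mL; lactose 17.687 g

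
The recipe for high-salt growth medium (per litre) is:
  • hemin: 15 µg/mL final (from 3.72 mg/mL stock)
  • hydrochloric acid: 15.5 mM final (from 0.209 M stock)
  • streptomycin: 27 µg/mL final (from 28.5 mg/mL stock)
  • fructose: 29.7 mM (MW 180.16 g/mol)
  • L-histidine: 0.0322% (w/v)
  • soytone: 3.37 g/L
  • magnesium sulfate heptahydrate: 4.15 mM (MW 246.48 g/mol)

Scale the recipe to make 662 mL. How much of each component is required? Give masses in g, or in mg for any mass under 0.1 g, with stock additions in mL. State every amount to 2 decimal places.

Working volume: 662 mL = 0.662 L.
hemin: dilute stock: 15 µg/mL × 662 mL ÷ 3720 µg/mL = 2.67 mL
hydrochloric acid: V = C2·V2/C1 = 15.5 mM × 662 mL ÷ 209 mM = 49.10 mL
streptomycin: C1V1 = C2V2 → 27 µg/mL × 662 mL ÷ 28500 µg/mL = 0.63 mL
fructose: 29.7 mmol/L × 180.16 g/mol × 0.662 L ÷ 1000 = 3.54 g
L-histidine: 0.0322% w/v = 0.322 g/L → 0.322 × 0.662 L = 0.21 g
soytone: 3.37 g/L × 0.662 L = 2.23 g
magnesium sulfate heptahydrate: 4.15 mmol/L × 246.48 g/mol × 0.662 L ÷ 1000 = 0.68 g

hemin 2.67 mL; hydrochloric acid 49.10 mL; streptomycin 0.63 mL; fructose 3.54 g; L-histidine 0.21 g; soytone 2.23 g; magnesium sulfate heptahydrate 0.68 g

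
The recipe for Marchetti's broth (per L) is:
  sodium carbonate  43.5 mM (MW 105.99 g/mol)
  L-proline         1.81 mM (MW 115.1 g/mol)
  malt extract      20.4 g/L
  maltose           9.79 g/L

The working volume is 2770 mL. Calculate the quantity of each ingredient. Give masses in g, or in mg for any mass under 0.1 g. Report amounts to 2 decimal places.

sodium carbonate 12.77 g; L-proline 0.58 g; malt extract 56.51 g; maltose 27.12 g

Target volume = 2770 mL = 2.77 L.
sodium carbonate: 43.5 mmol/L × 105.99 g/mol × 2.77 L ÷ 1000 = 12.77 g
L-proline: 1.81 mmol/L × 115.1 g/mol × 2.77 L ÷ 1000 = 0.58 g
malt extract: 20.4 g/L × 2.77 L = 56.51 g
maltose: 9.79 g/L × 2.77 L = 27.12 g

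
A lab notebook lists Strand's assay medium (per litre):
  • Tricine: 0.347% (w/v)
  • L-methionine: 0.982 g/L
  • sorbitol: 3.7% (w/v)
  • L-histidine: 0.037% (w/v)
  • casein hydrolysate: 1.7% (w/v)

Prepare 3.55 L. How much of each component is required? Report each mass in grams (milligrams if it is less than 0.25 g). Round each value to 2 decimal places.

Scale factor relative to 1 L: 3.55.
Tricine: 0.347% w/v = 3.47 g/L → 3.47 × 3.55 L = 12.32 g
L-methionine: 0.982 g/L × 3.55 L = 3.49 g
sorbitol: 3.7% w/v = 37 g/L → 37 × 3.55 L = 131.35 g
L-histidine: 0.037% w/v = 0.37 g/L → 0.37 × 3.55 L = 1.31 g
casein hydrolysate: 1.7 g per 100 mL × 3550 mL ÷ 100 = 60.35 g

Tricine 12.32 g; L-methionine 3.49 g; sorbitol 131.35 g; L-histidine 1.31 g; casein hydrolysate 60.35 g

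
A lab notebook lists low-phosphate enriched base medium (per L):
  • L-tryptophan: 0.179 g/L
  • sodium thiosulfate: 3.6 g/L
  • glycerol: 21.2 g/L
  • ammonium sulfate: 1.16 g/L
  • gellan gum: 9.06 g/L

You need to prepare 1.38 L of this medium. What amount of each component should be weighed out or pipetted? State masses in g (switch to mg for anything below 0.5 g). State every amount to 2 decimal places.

Scale factor relative to 1 L: 1.38.
L-tryptophan: 0.179 g/L × 1.38 L = 0.24702 g = 247.02 mg
sodium thiosulfate: 3.6 g/L × 1.38 L = 4.97 g
glycerol: 21.2 g/L × 1.38 L = 29.26 g
ammonium sulfate: 1.16 g/L × 1.38 L = 1.60 g
gellan gum: 9.06 g/L × 1.38 L = 12.50 g

L-tryptophan 247.02 mg; sodium thiosulfate 4.97 g; glycerol 29.26 g; ammonium sulfate 1.60 g; gellan gum 12.50 g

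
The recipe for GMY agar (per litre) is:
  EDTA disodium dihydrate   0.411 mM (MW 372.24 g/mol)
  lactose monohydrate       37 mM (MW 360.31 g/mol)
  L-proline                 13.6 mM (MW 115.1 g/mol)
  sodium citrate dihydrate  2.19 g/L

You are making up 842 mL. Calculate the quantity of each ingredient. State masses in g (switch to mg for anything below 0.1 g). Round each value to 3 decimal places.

Target volume = 842 mL = 0.842 L.
EDTA disodium dihydrate: 0.411 mmol/L × 372.24 g/mol × 0.842 L ÷ 1000 = 0.129 g
lactose monohydrate: 37 mmol/L × 360.31 g/mol × 0.842 L ÷ 1000 = 11.225 g
L-proline: 13.6 mmol/L × 115.1 g/mol × 0.842 L ÷ 1000 = 1.318 g
sodium citrate dihydrate: 2.19 g/L × 0.842 L = 1.844 g

EDTA disodium dihydrate 0.129 g; lactose monohydrate 11.225 g; L-proline 1.318 g; sodium citrate dihydrate 1.844 g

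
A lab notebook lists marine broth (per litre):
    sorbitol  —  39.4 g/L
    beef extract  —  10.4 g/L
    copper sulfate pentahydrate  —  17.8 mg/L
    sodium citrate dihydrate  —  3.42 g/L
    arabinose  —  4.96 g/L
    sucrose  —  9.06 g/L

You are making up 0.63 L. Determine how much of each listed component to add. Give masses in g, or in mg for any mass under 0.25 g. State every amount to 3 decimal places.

Scale factor relative to 1 L: 0.63.
sorbitol: 39.4 g/L × 0.63 L = 24.822 g
beef extract: 10.4 g/L × 0.63 L = 6.552 g
copper sulfate pentahydrate: 17.8 mg/L × 0.63 L = 11.214 mg
sodium citrate dihydrate: 3.42 g/L × 0.63 L = 2.155 g
arabinose: 4.96 g/L × 0.63 L = 3.125 g
sucrose: 9.06 g/L × 0.63 L = 5.708 g

sorbitol 24.822 g; beef extract 6.552 g; copper sulfate pentahydrate 11.214 mg; sodium citrate dihydrate 2.155 g; arabinose 3.125 g; sucrose 5.708 g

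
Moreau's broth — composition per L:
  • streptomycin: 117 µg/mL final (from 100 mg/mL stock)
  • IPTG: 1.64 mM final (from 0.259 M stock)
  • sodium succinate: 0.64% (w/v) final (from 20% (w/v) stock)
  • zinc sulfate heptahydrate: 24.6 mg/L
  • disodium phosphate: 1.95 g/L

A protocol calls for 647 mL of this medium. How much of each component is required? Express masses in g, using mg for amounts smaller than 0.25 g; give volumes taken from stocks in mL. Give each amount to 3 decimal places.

Target volume = 647 mL = 0.647 L.
streptomycin: C1V1 = C2V2 → 117 µg/mL × 647 mL ÷ 100000 µg/mL = 0.757 mL
IPTG: V = C2·V2/C1 = 1.64 mM × 647 mL ÷ 259 mM = 4.097 mL
sodium succinate: C1V1 = C2V2 → 0.64% ÷ 20% × 647 mL = 20.704 mL
zinc sulfate heptahydrate: 24.6 mg/L × 0.647 L = 15.916 mg
disodium phosphate: 1.95 g/L × 0.647 L = 1.262 g

streptomycin 0.757 mL; IPTG 4.097 mL; sodium succinate 20.704 mL; zinc sulfate heptahydrate 15.916 mg; disodium phosphate 1.262 g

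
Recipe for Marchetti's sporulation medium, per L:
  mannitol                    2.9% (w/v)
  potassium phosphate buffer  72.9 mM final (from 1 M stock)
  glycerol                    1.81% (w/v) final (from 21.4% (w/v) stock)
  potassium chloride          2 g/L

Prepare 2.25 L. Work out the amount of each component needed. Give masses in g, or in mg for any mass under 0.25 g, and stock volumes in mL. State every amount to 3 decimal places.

Working volume: 2.25 L.
mannitol: 2.9% w/v = 29 g/L → 29 × 2.25 L = 65.250 g
potassium phosphate buffer: V = C2·V2/C1 = 72.9 mM × 2250 mL ÷ 1000 mM = 164.025 mL
glycerol: dilute stock: 1.81% ÷ 21.4% × 2250 mL = 190.304 mL
potassium chloride: 2 g/L × 2.25 L = 4.500 g

mannitol 65.250 g; potassium phosphate buffer 164.025 mL; glycerol 190.304 mL; potassium chloride 4.500 g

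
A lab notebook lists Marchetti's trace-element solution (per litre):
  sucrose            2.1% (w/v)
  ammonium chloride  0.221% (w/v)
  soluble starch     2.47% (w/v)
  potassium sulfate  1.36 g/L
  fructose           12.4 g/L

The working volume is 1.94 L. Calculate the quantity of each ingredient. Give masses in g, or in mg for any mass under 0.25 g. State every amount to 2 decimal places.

Working volume: 1.94 L.
sucrose: 2.1% w/v = 21 g/L → 21 × 1.94 L = 40.74 g
ammonium chloride: 0.221% w/v = 2.21 g/L → 2.21 × 1.94 L = 4.29 g
soluble starch: 2.47 g per 100 mL × 1940 mL ÷ 100 = 47.92 g
potassium sulfate: 1.36 g/L × 1.94 L = 2.64 g
fructose: 12.4 g/L × 1.94 L = 24.06 g

sucrose 40.74 g; ammonium chloride 4.29 g; soluble starch 47.92 g; potassium sulfate 2.64 g; fructose 24.06 g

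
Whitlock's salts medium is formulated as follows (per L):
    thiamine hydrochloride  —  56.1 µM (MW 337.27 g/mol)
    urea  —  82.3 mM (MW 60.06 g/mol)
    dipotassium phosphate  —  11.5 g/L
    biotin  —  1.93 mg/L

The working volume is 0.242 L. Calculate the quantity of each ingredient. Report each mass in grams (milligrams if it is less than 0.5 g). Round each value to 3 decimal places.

thiamine hydrochloride 4.579 mg; urea 1.196 g; dipotassium phosphate 2.783 g; biotin 0.467 mg

Scale factor relative to 1 L: 0.242.
thiamine hydrochloride: 56.1 µmol/L × 337.27 g/mol × 0.242 L ÷ 1000 = 4.579 mg
urea: 82.3 mmol/L × 60.06 g/mol × 0.242 L ÷ 1000 = 1.196 g
dipotassium phosphate: 11.5 g/L × 0.242 L = 2.783 g
biotin: 1.93 mg/L × 0.242 L = 0.467 mg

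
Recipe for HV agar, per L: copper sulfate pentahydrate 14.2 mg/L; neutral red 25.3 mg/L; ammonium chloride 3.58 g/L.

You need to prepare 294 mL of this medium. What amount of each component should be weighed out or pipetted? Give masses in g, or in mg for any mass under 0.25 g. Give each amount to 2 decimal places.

copper sulfate pentahydrate 4.17 mg; neutral red 7.44 mg; ammonium chloride 1.05 g

Target volume = 294 mL = 0.294 L.
copper sulfate pentahydrate: 14.2 mg/L × 0.294 L = 4.17 mg
neutral red: 25.3 mg/L × 0.294 L = 7.44 mg
ammonium chloride: 3.58 g/L × 0.294 L = 1.05 g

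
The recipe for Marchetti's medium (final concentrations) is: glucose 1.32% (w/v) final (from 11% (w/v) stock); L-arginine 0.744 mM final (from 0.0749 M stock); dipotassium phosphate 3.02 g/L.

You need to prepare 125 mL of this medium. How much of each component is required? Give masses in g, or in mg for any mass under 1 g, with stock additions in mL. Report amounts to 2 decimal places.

glucose 15.00 mL; L-arginine 1.24 mL; dipotassium phosphate 377.50 mg

Scale factor relative to 1 L: 0.125.
glucose: V = C2·V2/C1 = 1.32% ÷ 11% × 125 mL = 15.00 mL
L-arginine: dilute stock: 0.744 mM × 125 mL ÷ 74.9 mM = 1.24 mL
dipotassium phosphate: 3.02 g/L × 0.125 L = 0.3775 g = 377.50 mg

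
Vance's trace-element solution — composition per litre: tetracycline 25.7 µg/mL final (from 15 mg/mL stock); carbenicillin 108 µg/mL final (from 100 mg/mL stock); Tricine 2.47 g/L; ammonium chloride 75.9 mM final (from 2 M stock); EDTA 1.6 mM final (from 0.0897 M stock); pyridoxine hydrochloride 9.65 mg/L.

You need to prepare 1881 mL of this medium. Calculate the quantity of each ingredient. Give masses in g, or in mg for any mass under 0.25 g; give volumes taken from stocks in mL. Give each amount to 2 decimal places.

Working volume: 1881 mL = 1.881 L.
tetracycline: C1V1 = C2V2 → 25.7 µg/mL × 1881 mL ÷ 15000 µg/mL = 3.22 mL
carbenicillin: dilute stock: 108 µg/mL × 1881 mL ÷ 100000 µg/mL = 2.03 mL
Tricine: 2.47 g/L × 1.881 L = 4.65 g
ammonium chloride: V = C2·V2/C1 = 75.9 mM × 1881 mL ÷ 2000 mM = 71.38 mL
EDTA: C1V1 = C2V2 → 1.6 mM × 1881 mL ÷ 89.7 mM = 33.55 mL
pyridoxine hydrochloride: 9.65 mg/L × 1.881 L = 18.15 mg

tetracycline 3.22 mL; carbenicillin 2.03 mL; Tricine 4.65 g; ammonium chloride 71.38 mL; EDTA 33.55 mL; pyridoxine hydrochloride 18.15 mg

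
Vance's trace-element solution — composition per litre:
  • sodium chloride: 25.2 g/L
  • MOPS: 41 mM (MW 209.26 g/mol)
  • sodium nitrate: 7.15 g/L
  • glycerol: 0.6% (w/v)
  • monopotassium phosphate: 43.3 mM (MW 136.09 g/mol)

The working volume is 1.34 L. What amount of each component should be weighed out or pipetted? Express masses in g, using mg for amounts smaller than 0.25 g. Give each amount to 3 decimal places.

sodium chloride 33.768 g; MOPS 11.497 g; sodium nitrate 9.581 g; glycerol 8.040 g; monopotassium phosphate 7.896 g

Scale factor relative to 1 L: 1.34.
sodium chloride: 25.2 g/L × 1.34 L = 33.768 g
MOPS: 41 mmol/L × 209.26 g/mol × 1.34 L ÷ 1000 = 11.497 g
sodium nitrate: 7.15 g/L × 1.34 L = 9.581 g
glycerol: 0.6% w/v = 6 g/L → 6 × 1.34 L = 8.040 g
monopotassium phosphate: 43.3 mmol/L × 136.09 g/mol × 1.34 L ÷ 1000 = 7.896 g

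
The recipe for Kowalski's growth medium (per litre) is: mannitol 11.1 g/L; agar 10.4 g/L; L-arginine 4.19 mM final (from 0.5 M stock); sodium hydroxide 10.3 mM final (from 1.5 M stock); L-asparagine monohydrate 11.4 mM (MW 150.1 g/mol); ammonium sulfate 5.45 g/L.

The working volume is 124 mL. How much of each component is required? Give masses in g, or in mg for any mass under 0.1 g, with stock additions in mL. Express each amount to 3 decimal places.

mannitol 1.376 g; agar 1.290 g; L-arginine 1.039 mL; sodium hydroxide 0.851 mL; L-asparagine monohydrate 0.212 g; ammonium sulfate 0.676 g

Working volume: 124 mL = 0.124 L.
mannitol: 11.1 g/L × 0.124 L = 1.376 g
agar: 10.4 g/L × 0.124 L = 1.290 g
L-arginine: dilute stock: 4.19 mM × 124 mL ÷ 500 mM = 1.039 mL
sodium hydroxide: C1V1 = C2V2 → 10.3 mM × 124 mL ÷ 1500 mM = 0.851 mL
L-asparagine monohydrate: 11.4 mmol/L × 150.1 g/mol × 0.124 L ÷ 1000 = 0.212 g
ammonium sulfate: 5.45 g/L × 0.124 L = 0.676 g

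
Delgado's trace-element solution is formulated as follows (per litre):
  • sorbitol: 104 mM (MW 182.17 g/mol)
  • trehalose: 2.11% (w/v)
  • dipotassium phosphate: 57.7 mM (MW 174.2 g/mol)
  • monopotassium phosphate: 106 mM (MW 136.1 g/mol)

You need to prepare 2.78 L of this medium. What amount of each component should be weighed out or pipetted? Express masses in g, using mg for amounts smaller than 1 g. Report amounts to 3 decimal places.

Working volume: 2.78 L.
sorbitol: 104 mmol/L × 182.17 g/mol × 2.78 L ÷ 1000 = 52.669 g
trehalose: 2.11 g per 100 mL × 2780 mL ÷ 100 = 58.658 g
dipotassium phosphate: 57.7 mmol/L × 174.2 g/mol × 2.78 L ÷ 1000 = 27.943 g
monopotassium phosphate: 106 mmol/L × 136.1 g/mol × 2.78 L ÷ 1000 = 40.106 g

sorbitol 52.669 g; trehalose 58.658 g; dipotassium phosphate 27.943 g; monopotassium phosphate 40.106 g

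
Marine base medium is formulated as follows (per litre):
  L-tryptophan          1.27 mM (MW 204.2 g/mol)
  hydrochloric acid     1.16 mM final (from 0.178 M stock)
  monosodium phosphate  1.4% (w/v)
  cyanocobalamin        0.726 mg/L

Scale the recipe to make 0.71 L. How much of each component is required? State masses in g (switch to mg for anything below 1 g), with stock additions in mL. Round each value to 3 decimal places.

Working volume: 0.71 L.
L-tryptophan: 1.27 mmol/L × 204.2 mg/mmol × 0.71 L = 184.127 mg
hydrochloric acid: C1V1 = C2V2 → 1.16 mM × 710 mL ÷ 178 mM = 4.627 mL
monosodium phosphate: 1.4 g per 100 mL × 710 mL ÷ 100 = 9.940 g
cyanocobalamin: 0.726 mg/L × 0.71 L = 0.515 mg

L-tryptophan 184.127 mg; hydrochloric acid 4.627 mL; monosodium phosphate 9.940 g; cyanocobalamin 0.515 mg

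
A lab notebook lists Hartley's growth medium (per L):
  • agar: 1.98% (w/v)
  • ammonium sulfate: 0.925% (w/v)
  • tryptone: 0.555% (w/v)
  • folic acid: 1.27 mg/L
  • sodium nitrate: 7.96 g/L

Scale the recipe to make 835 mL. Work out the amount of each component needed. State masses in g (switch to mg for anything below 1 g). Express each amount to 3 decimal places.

Target volume = 835 mL = 0.835 L.
agar: 1.98 g per 100 mL × 835 mL ÷ 100 = 16.533 g
ammonium sulfate: 0.925 g per 100 mL × 835 mL ÷ 100 = 7.724 g
tryptone: 0.555% w/v = 5.55 g/L → 5.55 × 0.835 L = 4.634 g
folic acid: 1.27 mg/L × 0.835 L = 1.060 mg
sodium nitrate: 7.96 g/L × 0.835 L = 6.647 g

agar 16.533 g; ammonium sulfate 7.724 g; tryptone 4.634 g; folic acid 1.060 mg; sodium nitrate 6.647 g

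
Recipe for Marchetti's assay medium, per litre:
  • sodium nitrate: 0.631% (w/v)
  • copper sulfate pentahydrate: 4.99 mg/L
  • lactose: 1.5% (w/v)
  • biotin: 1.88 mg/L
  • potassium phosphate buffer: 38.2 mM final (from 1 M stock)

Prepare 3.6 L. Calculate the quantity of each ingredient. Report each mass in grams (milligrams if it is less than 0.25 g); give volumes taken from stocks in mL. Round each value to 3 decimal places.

sodium nitrate 22.716 g; copper sulfate pentahydrate 17.964 mg; lactose 54.000 g; biotin 6.768 mg; potassium phosphate buffer 137.520 mL

Working volume: 3.6 L.
sodium nitrate: 0.631% w/v = 6.31 g/L → 6.31 × 3.6 L = 22.716 g
copper sulfate pentahydrate: 4.99 mg/L × 3.6 L = 17.964 mg
lactose: 1.5% w/v = 15 g/L → 15 × 3.6 L = 54.000 g
biotin: 1.88 mg/L × 3.6 L = 6.768 mg
potassium phosphate buffer: V = C2·V2/C1 = 38.2 mM × 3600 mL ÷ 1000 mM = 137.520 mL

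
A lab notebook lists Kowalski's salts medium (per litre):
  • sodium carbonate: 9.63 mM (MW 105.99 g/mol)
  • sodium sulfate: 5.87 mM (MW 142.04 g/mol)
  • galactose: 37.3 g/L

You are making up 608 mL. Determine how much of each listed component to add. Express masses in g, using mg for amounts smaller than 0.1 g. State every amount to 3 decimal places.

sodium carbonate 0.621 g; sodium sulfate 0.507 g; galactose 22.678 g

Working volume: 608 mL = 0.608 L.
sodium carbonate: 9.63 mmol/L × 105.99 g/mol × 0.608 L ÷ 1000 = 0.621 g
sodium sulfate: 5.87 mmol/L × 142.04 g/mol × 0.608 L ÷ 1000 = 0.507 g
galactose: 37.3 g/L × 0.608 L = 22.678 g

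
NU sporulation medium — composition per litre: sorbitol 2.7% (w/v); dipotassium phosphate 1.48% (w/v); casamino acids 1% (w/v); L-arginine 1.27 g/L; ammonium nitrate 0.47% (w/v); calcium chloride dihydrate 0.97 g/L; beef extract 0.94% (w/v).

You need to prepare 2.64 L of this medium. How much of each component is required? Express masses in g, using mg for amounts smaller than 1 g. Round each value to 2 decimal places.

sorbitol 71.28 g; dipotassium phosphate 39.07 g; casamino acids 26.40 g; L-arginine 3.35 g; ammonium nitrate 12.41 g; calcium chloride dihydrate 2.56 g; beef extract 24.82 g

Working volume: 2.64 L.
sorbitol: 2.7 g per 100 mL × 2640 mL ÷ 100 = 71.28 g
dipotassium phosphate: 1.48% w/v = 14.8 g/L → 14.8 × 2.64 L = 39.07 g
casamino acids: 1% w/v = 10 g/L → 10 × 2.64 L = 26.40 g
L-arginine: 1.27 g/L × 2.64 L = 3.35 g
ammonium nitrate: 0.47 g per 100 mL × 2640 mL ÷ 100 = 12.41 g
calcium chloride dihydrate: 0.97 g/L × 2.64 L = 2.56 g
beef extract: 0.94 g per 100 mL × 2640 mL ÷ 100 = 24.82 g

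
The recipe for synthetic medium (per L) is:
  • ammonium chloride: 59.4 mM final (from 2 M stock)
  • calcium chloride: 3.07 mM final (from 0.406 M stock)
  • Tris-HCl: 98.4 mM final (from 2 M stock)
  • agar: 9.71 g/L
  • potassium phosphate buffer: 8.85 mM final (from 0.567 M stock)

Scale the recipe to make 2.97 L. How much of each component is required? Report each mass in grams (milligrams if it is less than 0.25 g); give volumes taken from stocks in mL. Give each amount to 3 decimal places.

ammonium chloride 88.209 mL; calcium chloride 22.458 mL; Tris-HCl 146.124 mL; agar 28.839 g; potassium phosphate buffer 46.357 mL

Working volume: 2.97 L.
ammonium chloride: dilute stock: 59.4 mM × 2970 mL ÷ 2000 mM = 88.209 mL
calcium chloride: V = C2·V2/C1 = 3.07 mM × 2970 mL ÷ 406 mM = 22.458 mL
Tris-HCl: C1V1 = C2V2 → 98.4 mM × 2970 mL ÷ 2000 mM = 146.124 mL
agar: 9.71 g/L × 2.97 L = 28.839 g
potassium phosphate buffer: C1V1 = C2V2 → 8.85 mM × 2970 mL ÷ 567 mM = 46.357 mL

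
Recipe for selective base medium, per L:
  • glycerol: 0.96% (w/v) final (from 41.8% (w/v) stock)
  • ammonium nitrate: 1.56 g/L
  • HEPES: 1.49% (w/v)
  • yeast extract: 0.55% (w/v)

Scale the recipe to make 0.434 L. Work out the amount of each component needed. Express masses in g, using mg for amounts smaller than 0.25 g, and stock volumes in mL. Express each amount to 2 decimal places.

glycerol 9.97 mL; ammonium nitrate 0.68 g; HEPES 6.47 g; yeast extract 2.39 g

Scale factor relative to 1 L: 0.434.
glycerol: dilute stock: 0.96% ÷ 41.8% × 434 mL = 9.97 mL
ammonium nitrate: 1.56 g/L × 0.434 L = 0.68 g
HEPES: 1.49% w/v = 14.9 g/L → 14.9 × 0.434 L = 6.47 g
yeast extract: 0.55 g per 100 mL × 434 mL ÷ 100 = 2.39 g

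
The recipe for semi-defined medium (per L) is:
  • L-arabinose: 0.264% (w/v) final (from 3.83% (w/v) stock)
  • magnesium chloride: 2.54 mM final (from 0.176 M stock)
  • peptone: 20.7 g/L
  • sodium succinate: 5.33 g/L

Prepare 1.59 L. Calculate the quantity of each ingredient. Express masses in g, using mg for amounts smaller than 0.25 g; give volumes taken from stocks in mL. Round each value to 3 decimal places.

Scale factor relative to 1 L: 1.59.
L-arabinose: dilute stock: 0.264% ÷ 3.83% × 1590 mL = 109.598 mL
magnesium chloride: C1V1 = C2V2 → 2.54 mM × 1590 mL ÷ 176 mM = 22.947 mL
peptone: 20.7 g/L × 1.59 L = 32.913 g
sodium succinate: 5.33 g/L × 1.59 L = 8.475 g

L-arabinose 109.598 mL; magnesium chloride 22.947 mL; peptone 32.913 g; sodium succinate 8.475 g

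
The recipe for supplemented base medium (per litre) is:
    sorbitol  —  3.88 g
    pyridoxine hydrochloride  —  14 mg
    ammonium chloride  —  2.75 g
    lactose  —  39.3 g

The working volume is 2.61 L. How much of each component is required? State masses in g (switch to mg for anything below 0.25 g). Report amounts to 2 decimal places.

Scale factor = 2610 mL / 1000 mL = 2.61.
sorbitol: 3.88 g × (2610 mL / 1000 mL) = 10.13 g
pyridoxine hydrochloride: 14 mg × (2610 mL / 1000 mL) = 36.54 mg
ammonium chloride: 2.75 g × (2610 mL / 1000 mL) = 7.18 g
lactose: 39.3 g × (2610 mL / 1000 mL) = 102.57 g

sorbitol 10.13 g; pyridoxine hydrochloride 36.54 mg; ammonium chloride 7.18 g; lactose 102.57 g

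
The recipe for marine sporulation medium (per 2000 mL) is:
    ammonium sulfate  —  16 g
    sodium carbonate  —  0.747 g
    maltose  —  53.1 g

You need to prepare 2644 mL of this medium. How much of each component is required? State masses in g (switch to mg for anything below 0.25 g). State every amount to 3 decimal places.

ammonium sulfate 21.152 g; sodium carbonate 0.988 g; maltose 70.198 g

Ratio of target to recipe volume: 2644 / 2000 = 1.322.
ammonium sulfate: 16 g × (2644 mL / 2000 mL) = 21.152 g
sodium carbonate: 0.747 g × (2644 mL / 2000 mL) = 0.988 g
maltose: 53.1 g × (2644 mL / 2000 mL) = 70.198 g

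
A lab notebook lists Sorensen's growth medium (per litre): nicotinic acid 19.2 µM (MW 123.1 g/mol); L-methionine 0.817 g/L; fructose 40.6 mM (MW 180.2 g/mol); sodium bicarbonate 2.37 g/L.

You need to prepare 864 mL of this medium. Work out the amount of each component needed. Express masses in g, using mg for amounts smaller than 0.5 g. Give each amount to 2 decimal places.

nicotinic acid 2.04 mg; L-methionine 0.71 g; fructose 6.32 g; sodium bicarbonate 2.05 g

Target volume = 864 mL = 0.864 L.
nicotinic acid: 19.2 µmol/L × 123.1 g/mol × 0.864 L ÷ 1000 = 2.04 mg
L-methionine: 0.817 g/L × 0.864 L = 0.71 g
fructose: 40.6 mmol/L × 180.2 g/mol × 0.864 L ÷ 1000 = 6.32 g
sodium bicarbonate: 2.37 g/L × 0.864 L = 2.05 g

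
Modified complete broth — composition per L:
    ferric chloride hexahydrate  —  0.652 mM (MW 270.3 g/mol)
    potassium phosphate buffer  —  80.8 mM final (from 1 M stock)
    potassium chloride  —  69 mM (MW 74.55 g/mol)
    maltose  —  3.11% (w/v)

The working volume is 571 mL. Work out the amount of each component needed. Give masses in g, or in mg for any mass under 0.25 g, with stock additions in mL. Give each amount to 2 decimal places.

Target volume = 571 mL = 0.571 L.
ferric chloride hexahydrate: 0.652 mmol/L × 270.3 mg/mmol × 0.571 L = 100.63 mg
potassium phosphate buffer: V = C2·V2/C1 = 80.8 mM × 571 mL ÷ 1000 mM = 46.14 mL
potassium chloride: 69 mmol/L × 74.55 g/mol × 0.571 L ÷ 1000 = 2.94 g
maltose: 3.11 g per 100 mL × 571 mL ÷ 100 = 17.76 g

ferric chloride hexahydrate 100.63 mg; potassium phosphate buffer 46.14 mL; potassium chloride 2.94 g; maltose 17.76 g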